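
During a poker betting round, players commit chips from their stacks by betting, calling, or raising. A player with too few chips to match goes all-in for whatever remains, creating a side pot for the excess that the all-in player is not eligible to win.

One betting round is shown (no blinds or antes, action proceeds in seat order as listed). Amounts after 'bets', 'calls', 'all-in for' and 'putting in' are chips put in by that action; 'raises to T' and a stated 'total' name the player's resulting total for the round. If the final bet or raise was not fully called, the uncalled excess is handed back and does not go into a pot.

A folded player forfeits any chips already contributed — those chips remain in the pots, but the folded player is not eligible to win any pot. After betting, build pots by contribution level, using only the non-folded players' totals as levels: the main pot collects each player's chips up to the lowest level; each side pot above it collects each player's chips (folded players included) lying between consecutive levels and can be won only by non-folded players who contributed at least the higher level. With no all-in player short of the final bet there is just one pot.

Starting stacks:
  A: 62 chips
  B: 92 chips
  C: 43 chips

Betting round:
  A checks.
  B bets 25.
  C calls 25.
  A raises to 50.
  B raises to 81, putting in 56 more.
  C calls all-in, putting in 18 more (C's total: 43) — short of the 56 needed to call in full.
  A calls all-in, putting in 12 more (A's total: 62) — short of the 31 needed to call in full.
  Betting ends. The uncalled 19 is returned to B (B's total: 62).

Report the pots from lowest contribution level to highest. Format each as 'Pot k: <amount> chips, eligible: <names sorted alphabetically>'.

Pot 1: 129 chips, eligible: A, B, C
Pot 2: 38 chips, eligible: A, B

Derivation:
Contributions (after 19 returned to B): A=62, B=62, C=43
Pot levels (distinct totals of non-folded players): 43, 62
Layer 1-43: 43 each from A, B, C = 43*3 = 129 chips; eligible A, B, C
Layer 44-62: 19 each from A, B = 19*2 = 38 chips; eligible A, B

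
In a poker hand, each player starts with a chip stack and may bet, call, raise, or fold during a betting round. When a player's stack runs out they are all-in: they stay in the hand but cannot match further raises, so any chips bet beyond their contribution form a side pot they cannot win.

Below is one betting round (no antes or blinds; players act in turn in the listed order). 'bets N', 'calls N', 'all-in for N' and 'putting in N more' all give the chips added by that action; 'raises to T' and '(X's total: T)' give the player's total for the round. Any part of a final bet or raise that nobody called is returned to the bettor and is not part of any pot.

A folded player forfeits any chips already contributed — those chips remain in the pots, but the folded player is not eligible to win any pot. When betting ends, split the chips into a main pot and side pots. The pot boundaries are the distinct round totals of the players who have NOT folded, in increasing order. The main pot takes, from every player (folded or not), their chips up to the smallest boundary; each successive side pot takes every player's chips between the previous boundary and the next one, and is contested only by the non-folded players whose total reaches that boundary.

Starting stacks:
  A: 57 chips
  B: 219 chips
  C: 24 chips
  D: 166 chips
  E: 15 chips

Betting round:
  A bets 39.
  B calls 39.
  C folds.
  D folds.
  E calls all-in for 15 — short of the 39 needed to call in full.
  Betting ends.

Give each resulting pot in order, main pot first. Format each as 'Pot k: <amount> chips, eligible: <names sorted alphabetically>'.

Contributions: A=39, B=39, E=15
Folded: C, D
Pot levels (distinct totals of non-folded players): 15, 39
Layer 1-15: 15 each from A, B, E = 15*3 = 45 chips; eligible A, B, E
Layer 16-39: 24 each from A, B = 24*2 = 48 chips; eligible A, B

Pot 1: 45 chips, eligible: A, B, E
Pot 2: 48 chips, eligible: A, B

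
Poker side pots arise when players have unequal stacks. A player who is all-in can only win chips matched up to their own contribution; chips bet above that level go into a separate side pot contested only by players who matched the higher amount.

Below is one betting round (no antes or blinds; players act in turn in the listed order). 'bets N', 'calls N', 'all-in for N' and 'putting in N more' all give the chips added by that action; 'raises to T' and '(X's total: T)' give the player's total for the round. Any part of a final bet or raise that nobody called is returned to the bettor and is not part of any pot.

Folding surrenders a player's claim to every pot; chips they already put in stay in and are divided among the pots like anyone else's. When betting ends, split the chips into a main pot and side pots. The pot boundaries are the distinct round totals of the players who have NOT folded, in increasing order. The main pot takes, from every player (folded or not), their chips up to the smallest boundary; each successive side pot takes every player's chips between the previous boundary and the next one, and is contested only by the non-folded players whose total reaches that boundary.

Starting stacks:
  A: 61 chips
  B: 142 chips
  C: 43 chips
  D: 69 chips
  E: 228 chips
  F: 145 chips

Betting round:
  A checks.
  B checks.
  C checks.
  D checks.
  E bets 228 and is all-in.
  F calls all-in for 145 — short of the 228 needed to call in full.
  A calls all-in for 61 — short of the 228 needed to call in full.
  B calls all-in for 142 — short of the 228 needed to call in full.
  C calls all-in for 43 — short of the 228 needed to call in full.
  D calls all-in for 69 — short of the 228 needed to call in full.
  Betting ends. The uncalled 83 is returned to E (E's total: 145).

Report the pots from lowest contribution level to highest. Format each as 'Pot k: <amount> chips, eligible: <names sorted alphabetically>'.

Pot 1: 258 chips, eligible: A, B, C, D, E, F
Pot 2: 90 chips, eligible: A, B, D, E, F
Pot 3: 32 chips, eligible: B, D, E, F
Pot 4: 219 chips, eligible: B, E, F
Pot 5: 6 chips, eligible: E, F

Derivation:
Contributions (after 83 returned to E): A=61, B=142, C=43, D=69, E=145, F=145
Pot levels (distinct totals of non-folded players): 43, 61, 69, 142, 145
Layer 1-43: 43 each from A, B, C, D, E, F = 43*6 = 258 chips; eligible A, B, C, D, E, F
Layer 44-61: 18 each from A, B, D, E, F = 18*5 = 90 chips; eligible A, B, D, E, F
Layer 62-69: 8 each from B, D, E, F = 8*4 = 32 chips; eligible B, D, E, F
Layer 70-142: 73 each from B, E, F = 73*3 = 219 chips; eligible B, E, F
Layer 143-145: 3 each from E, F = 3*2 = 6 chips; eligible E, F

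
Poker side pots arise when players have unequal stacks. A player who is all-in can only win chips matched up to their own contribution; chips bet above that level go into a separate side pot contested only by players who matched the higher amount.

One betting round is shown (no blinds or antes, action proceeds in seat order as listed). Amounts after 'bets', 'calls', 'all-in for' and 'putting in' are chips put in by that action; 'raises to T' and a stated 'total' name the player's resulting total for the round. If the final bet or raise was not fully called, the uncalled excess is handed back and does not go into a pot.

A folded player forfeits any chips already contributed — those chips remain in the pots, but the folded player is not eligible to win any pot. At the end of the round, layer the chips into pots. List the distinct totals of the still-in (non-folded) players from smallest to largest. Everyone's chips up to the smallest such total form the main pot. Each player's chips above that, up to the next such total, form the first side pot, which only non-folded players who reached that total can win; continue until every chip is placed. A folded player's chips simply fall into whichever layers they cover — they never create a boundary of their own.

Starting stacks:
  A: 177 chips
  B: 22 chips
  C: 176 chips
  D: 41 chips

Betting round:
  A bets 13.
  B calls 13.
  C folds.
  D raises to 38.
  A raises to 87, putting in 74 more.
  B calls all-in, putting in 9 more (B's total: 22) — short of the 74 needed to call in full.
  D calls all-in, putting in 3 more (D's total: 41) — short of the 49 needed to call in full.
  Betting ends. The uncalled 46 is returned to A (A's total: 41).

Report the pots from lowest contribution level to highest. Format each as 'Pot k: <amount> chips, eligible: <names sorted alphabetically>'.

Pot 1: 66 chips, eligible: A, B, D
Pot 2: 38 chips, eligible: A, D

Derivation:
Contributions (after 46 returned to A): A=41, B=22, D=41
Folded: C
Pot levels (distinct totals of non-folded players): 22, 41
Layer 1-22: 22 each from A, B, D = 22*3 = 66 chips; eligible A, B, D
Layer 23-41: 19 each from A, D = 19*2 = 38 chips; eligible A, D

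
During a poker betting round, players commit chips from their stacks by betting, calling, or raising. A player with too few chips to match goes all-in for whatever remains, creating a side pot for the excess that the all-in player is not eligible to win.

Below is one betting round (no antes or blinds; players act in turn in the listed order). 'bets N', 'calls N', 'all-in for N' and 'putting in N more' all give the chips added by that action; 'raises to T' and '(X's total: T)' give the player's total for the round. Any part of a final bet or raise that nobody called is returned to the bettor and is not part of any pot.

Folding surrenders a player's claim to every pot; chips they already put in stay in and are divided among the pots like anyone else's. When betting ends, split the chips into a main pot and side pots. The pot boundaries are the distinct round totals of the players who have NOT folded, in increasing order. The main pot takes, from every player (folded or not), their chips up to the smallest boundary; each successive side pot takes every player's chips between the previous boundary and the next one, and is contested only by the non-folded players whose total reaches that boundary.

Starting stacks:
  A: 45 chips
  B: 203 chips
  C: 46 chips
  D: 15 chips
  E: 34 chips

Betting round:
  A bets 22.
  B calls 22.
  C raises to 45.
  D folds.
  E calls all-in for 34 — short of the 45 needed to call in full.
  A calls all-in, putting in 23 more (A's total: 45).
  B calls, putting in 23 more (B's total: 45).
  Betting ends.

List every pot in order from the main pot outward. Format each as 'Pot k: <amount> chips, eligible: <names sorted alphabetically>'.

Contributions: A=45, B=45, C=45, E=34
Folded: D
Pot levels (distinct totals of non-folded players): 34, 45
Layer 1-34: 34 each from A, B, C, E = 34*4 = 136 chips; eligible A, B, C, E
Layer 35-45: 11 each from A, B, C = 11*3 = 33 chips; eligible A, B, C

Pot 1: 136 chips, eligible: A, B, C, E
Pot 2: 33 chips, eligible: A, B, C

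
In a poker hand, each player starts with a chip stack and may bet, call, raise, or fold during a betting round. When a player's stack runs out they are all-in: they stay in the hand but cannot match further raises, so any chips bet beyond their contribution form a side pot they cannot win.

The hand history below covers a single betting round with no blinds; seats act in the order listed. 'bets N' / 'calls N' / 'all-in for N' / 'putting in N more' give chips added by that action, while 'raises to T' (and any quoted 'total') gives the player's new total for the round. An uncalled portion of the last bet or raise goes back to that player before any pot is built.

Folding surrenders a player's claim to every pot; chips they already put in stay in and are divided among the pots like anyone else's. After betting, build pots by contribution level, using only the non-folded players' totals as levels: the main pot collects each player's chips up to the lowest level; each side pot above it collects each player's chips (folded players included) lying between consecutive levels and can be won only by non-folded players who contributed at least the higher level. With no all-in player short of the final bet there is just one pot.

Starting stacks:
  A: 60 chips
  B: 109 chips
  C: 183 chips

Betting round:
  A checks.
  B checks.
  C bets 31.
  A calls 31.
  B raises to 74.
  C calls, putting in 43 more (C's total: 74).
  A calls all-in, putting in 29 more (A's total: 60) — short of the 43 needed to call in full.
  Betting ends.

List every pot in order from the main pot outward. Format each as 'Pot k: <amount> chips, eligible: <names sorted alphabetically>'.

Contributions: A=60, B=74, C=74
Pot levels (distinct totals of non-folded players): 60, 74
Layer 1-60: 60 each from A, B, C = 60*3 = 180 chips; eligible A, B, C
Layer 61-74: 14 each from B, C = 14*2 = 28 chips; eligible B, C

Pot 1: 180 chips, eligible: A, B, C
Pot 2: 28 chips, eligible: B, C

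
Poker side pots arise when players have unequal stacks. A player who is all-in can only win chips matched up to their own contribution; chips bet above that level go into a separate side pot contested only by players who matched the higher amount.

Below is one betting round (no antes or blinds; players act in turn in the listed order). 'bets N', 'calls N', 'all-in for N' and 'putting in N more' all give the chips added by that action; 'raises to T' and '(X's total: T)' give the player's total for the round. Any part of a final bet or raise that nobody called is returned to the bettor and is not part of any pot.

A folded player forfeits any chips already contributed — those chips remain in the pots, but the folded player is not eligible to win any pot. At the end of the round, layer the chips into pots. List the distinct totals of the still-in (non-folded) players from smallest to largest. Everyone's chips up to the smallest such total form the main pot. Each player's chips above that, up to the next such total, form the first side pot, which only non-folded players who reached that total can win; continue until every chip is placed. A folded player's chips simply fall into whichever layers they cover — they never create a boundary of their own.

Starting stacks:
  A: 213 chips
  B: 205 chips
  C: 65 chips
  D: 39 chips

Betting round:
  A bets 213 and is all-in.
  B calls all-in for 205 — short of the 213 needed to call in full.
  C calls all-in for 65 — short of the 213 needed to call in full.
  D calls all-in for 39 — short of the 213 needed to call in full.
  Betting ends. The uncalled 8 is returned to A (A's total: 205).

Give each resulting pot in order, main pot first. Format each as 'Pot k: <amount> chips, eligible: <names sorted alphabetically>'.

Contributions (after 8 returned to A): A=205, B=205, C=65, D=39
Pot levels (distinct totals of non-folded players): 39, 65, 205
Layer 1-39: 39 each from A, B, C, D = 39*4 = 156 chips; eligible A, B, C, D
Layer 40-65: 26 each from A, B, C = 26*3 = 78 chips; eligible A, B, C
Layer 66-205: 140 each from A, B = 140*2 = 280 chips; eligible A, B

Pot 1: 156 chips, eligible: A, B, C, D
Pot 2: 78 chips, eligible: A, B, C
Pot 3: 280 chips, eligible: A, B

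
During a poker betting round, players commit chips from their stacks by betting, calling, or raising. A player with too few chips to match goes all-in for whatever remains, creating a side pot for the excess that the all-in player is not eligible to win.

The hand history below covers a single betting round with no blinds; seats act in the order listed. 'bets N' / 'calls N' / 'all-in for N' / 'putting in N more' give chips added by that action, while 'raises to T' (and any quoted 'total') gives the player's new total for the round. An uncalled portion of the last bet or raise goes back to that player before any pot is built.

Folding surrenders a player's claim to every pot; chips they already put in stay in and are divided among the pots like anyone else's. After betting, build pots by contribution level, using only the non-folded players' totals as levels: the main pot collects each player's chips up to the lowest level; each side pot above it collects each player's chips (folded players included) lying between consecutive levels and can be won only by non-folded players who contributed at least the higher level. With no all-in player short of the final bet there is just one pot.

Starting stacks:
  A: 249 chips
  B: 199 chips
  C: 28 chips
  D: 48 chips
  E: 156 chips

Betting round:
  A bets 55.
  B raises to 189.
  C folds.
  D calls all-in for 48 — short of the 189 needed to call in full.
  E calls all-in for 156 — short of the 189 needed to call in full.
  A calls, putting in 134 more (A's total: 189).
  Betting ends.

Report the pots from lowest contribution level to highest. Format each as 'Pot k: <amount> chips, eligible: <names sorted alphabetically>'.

Pot 1: 192 chips, eligible: A, B, D, E
Pot 2: 324 chips, eligible: A, B, E
Pot 3: 66 chips, eligible: A, B

Derivation:
Contributions: A=189, B=189, D=48, E=156
Folded: C
Pot levels (distinct totals of non-folded players): 48, 156, 189
Layer 1-48: 48 each from A, B, D, E = 48*4 = 192 chips; eligible A, B, D, E
Layer 49-156: 108 each from A, B, E = 108*3 = 324 chips; eligible A, B, E
Layer 157-189: 33 each from A, B = 33*2 = 66 chips; eligible A, B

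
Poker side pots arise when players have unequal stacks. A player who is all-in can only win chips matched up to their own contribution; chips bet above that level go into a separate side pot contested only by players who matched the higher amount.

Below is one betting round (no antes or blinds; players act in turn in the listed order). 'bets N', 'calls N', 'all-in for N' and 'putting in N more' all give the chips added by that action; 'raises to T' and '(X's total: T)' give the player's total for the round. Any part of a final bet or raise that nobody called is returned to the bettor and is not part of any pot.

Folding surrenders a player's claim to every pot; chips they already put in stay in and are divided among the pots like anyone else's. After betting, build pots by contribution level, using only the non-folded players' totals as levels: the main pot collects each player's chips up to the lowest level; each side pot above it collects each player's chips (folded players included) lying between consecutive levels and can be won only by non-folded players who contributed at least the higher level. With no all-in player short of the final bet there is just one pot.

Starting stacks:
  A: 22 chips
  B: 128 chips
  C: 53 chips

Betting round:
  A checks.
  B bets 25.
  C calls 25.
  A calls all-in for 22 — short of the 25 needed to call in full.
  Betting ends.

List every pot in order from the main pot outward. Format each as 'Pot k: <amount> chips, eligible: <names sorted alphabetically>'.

Pot 1: 66 chips, eligible: A, B, C
Pot 2: 6 chips, eligible: B, C

Derivation:
Contributions: A=22, B=25, C=25
Pot levels (distinct totals of non-folded players): 22, 25
Layer 1-22: 22 each from A, B, C = 22*3 = 66 chips; eligible A, B, C
Layer 23-25: 3 each from B, C = 3*2 = 6 chips; eligible B, C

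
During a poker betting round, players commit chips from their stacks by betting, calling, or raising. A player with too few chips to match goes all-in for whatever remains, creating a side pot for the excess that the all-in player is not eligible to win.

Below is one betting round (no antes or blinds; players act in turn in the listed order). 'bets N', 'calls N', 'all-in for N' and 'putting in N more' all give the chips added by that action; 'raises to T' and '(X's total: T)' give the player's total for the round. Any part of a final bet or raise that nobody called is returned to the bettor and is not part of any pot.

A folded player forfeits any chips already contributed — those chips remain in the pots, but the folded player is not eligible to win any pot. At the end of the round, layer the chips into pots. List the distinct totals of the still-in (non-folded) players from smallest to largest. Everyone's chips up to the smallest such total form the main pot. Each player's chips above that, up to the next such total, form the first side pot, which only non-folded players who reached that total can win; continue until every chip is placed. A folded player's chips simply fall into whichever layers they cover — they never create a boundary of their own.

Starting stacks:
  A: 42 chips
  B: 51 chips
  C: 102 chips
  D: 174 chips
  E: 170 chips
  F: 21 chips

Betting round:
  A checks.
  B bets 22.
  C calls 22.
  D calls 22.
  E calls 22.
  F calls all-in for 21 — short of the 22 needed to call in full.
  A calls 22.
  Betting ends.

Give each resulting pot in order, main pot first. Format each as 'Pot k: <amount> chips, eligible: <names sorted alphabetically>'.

Pot 1: 126 chips, eligible: A, B, C, D, E, F
Pot 2: 5 chips, eligible: A, B, C, D, E

Derivation:
Contributions: A=22, B=22, C=22, D=22, E=22, F=21
Pot levels (distinct totals of non-folded players): 21, 22
Layer 1-21: 21 each from A, B, C, D, E, F = 21*6 = 126 chips; eligible A, B, C, D, E, F
Layer 22-22: 1 each from A, B, C, D, E = 1*5 = 5 chips; eligible A, B, C, D, E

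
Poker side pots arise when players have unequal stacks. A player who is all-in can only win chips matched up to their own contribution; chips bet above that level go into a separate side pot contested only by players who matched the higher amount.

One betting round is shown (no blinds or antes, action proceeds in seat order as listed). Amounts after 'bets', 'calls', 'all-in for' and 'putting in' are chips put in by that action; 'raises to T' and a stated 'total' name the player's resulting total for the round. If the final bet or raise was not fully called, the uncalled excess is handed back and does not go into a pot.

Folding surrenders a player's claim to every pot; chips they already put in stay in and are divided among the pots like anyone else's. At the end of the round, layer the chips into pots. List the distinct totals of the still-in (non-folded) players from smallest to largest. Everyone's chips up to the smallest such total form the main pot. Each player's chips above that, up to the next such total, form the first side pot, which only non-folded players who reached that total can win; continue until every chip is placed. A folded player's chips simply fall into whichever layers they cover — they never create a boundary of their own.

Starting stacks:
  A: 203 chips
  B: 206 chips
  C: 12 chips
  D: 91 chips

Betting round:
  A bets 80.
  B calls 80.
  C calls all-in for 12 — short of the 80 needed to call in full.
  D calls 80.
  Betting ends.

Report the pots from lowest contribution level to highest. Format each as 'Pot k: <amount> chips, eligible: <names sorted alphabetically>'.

Contributions: A=80, B=80, C=12, D=80
Pot levels (distinct totals of non-folded players): 12, 80
Layer 1-12: 12 each from A, B, C, D = 12*4 = 48 chips; eligible A, B, C, D
Layer 13-80: 68 each from A, B, D = 68*3 = 204 chips; eligible A, B, D

Pot 1: 48 chips, eligible: A, B, C, D
Pot 2: 204 chips, eligible: A, B, D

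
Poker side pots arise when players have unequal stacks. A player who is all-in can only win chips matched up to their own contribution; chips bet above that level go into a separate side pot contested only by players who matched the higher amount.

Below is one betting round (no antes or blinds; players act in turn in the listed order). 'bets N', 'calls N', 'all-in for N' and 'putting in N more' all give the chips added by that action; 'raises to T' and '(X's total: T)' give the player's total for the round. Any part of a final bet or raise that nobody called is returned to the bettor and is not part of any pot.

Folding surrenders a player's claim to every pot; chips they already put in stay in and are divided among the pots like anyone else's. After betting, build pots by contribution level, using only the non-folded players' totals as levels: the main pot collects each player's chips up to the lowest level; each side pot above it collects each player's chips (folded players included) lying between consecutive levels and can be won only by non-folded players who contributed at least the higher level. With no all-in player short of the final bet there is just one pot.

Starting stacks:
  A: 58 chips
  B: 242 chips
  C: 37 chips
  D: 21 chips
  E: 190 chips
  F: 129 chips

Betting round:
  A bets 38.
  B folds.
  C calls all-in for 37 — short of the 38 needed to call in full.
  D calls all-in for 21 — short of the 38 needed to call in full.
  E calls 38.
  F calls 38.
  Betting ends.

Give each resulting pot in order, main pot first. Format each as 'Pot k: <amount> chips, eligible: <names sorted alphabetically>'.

Pot 1: 105 chips, eligible: A, C, D, E, F
Pot 2: 64 chips, eligible: A, C, E, F
Pot 3: 3 chips, eligible: A, E, F

Derivation:
Contributions: A=38, C=37, D=21, E=38, F=38
Folded: B
Pot levels (distinct totals of non-folded players): 21, 37, 38
Layer 1-21: 21 each from A, C, D, E, F = 21*5 = 105 chips; eligible A, C, D, E, F
Layer 22-37: 16 each from A, C, E, F = 16*4 = 64 chips; eligible A, C, E, F
Layer 38-38: 1 each from A, E, F = 1*3 = 3 chips; eligible A, E, F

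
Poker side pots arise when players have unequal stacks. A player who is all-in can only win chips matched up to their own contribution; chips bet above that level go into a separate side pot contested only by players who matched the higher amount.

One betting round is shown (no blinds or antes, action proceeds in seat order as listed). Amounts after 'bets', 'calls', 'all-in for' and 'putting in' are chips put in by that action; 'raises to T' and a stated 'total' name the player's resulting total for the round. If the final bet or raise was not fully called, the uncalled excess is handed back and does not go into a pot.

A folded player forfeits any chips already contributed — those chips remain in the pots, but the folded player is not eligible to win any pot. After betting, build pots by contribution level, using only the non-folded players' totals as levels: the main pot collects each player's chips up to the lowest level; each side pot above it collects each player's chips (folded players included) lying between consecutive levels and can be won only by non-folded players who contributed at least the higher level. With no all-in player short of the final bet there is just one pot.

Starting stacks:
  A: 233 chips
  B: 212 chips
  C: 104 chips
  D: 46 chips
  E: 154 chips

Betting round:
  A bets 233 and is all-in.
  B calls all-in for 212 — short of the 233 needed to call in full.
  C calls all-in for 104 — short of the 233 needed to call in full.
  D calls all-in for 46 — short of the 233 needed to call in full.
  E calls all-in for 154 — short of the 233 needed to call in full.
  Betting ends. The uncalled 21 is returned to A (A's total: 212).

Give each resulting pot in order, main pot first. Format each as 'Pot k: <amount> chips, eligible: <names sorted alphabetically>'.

Pot 1: 230 chips, eligible: A, B, C, D, E
Pot 2: 232 chips, eligible: A, B, C, E
Pot 3: 150 chips, eligible: A, B, E
Pot 4: 116 chips, eligible: A, B

Derivation:
Contributions (after 21 returned to A): A=212, B=212, C=104, D=46, E=154
Pot levels (distinct totals of non-folded players): 46, 104, 154, 212
Layer 1-46: 46 each from A, B, C, D, E = 46*5 = 230 chips; eligible A, B, C, D, E
Layer 47-104: 58 each from A, B, C, E = 58*4 = 232 chips; eligible A, B, C, E
Layer 105-154: 50 each from A, B, E = 50*3 = 150 chips; eligible A, B, E
Layer 155-212: 58 each from A, B = 58*2 = 116 chips; eligible A, B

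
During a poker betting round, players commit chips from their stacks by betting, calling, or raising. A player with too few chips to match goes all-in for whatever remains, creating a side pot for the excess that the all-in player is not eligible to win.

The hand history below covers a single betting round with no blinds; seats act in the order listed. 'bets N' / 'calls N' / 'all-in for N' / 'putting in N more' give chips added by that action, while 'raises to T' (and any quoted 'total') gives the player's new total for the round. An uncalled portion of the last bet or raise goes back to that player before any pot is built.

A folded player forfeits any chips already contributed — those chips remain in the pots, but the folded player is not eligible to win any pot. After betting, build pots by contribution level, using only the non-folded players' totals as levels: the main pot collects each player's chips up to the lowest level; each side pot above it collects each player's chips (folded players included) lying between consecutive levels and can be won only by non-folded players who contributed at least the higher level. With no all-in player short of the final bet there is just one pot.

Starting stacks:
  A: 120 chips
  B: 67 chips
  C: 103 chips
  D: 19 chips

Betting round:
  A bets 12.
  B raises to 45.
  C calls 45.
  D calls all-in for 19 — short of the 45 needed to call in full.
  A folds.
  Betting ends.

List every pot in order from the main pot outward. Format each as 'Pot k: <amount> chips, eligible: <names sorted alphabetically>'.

Contributions: A=12, B=45, C=45, D=19
Folded: A
Pot levels (distinct totals of non-folded players): 19, 45
Layer 1-19: A 12 + B 19 + C 19 + D 19 = 69 chips; eligible B, C, D
Layer 20-45: 26 each from B, C = 26*2 = 52 chips; eligible B, C

Pot 1: 69 chips, eligible: B, C, D
Pot 2: 52 chips, eligible: B, C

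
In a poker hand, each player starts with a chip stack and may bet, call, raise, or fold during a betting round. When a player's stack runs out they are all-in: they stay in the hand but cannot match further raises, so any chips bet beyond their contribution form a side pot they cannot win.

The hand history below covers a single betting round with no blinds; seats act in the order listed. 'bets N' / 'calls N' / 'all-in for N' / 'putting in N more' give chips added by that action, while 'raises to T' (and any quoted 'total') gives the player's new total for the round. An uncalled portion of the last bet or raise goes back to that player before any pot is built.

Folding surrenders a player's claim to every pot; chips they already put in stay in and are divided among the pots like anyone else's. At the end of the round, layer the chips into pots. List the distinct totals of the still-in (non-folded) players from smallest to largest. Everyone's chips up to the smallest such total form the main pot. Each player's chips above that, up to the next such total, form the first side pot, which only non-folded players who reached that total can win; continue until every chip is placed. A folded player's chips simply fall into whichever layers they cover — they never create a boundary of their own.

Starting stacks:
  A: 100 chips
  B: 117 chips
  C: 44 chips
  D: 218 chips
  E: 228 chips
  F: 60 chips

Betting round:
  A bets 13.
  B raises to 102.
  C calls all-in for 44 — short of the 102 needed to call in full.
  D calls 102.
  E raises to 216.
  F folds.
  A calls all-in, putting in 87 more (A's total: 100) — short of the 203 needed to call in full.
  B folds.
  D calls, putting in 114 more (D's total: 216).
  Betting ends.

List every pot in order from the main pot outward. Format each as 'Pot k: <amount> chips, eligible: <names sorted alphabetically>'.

Contributions: A=100, B=102, C=44, D=216, E=216
Folded: B, F
Pot levels (distinct totals of non-folded players): 44, 100, 216
Layer 1-44: 44 each from A, B, C, D, E = 44*5 = 220 chips; eligible A, C, D, E
Layer 45-100: 56 each from A, B, D, E = 56*4 = 224 chips; eligible A, D, E
Layer 101-216: B 2 + D 116 + E 116 = 234 chips; eligible D, E

Pot 1: 220 chips, eligible: A, C, D, E
Pot 2: 224 chips, eligible: A, D, E
Pot 3: 234 chips, eligible: D, E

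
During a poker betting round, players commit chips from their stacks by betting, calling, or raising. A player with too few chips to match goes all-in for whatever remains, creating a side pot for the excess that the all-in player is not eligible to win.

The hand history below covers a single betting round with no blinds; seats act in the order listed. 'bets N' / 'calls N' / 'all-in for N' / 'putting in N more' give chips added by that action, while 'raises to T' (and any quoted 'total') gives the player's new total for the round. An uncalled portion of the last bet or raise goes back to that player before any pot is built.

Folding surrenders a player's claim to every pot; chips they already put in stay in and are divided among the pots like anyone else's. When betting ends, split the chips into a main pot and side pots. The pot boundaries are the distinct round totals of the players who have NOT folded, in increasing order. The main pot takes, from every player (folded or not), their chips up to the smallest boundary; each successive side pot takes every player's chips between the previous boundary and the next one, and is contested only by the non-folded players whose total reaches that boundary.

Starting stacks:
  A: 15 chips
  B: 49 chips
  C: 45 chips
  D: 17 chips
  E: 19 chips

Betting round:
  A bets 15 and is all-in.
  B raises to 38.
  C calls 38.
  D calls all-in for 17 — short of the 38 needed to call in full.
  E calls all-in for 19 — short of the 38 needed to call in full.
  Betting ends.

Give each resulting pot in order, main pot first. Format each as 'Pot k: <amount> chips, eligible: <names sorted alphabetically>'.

Contributions: A=15, B=38, C=38, D=17, E=19
Pot levels (distinct totals of non-folded players): 15, 17, 19, 38
Layer 1-15: 15 each from A, B, C, D, E = 15*5 = 75 chips; eligible A, B, C, D, E
Layer 16-17: 2 each from B, C, D, E = 2*4 = 8 chips; eligible B, C, D, E
Layer 18-19: 2 each from B, C, E = 2*3 = 6 chips; eligible B, C, E
Layer 20-38: 19 each from B, C = 19*2 = 38 chips; eligible B, C

Pot 1: 75 chips, eligible: A, B, C, D, E
Pot 2: 8 chips, eligible: B, C, D, E
Pot 3: 6 chips, eligible: B, C, E
Pot 4: 38 chips, eligible: B, C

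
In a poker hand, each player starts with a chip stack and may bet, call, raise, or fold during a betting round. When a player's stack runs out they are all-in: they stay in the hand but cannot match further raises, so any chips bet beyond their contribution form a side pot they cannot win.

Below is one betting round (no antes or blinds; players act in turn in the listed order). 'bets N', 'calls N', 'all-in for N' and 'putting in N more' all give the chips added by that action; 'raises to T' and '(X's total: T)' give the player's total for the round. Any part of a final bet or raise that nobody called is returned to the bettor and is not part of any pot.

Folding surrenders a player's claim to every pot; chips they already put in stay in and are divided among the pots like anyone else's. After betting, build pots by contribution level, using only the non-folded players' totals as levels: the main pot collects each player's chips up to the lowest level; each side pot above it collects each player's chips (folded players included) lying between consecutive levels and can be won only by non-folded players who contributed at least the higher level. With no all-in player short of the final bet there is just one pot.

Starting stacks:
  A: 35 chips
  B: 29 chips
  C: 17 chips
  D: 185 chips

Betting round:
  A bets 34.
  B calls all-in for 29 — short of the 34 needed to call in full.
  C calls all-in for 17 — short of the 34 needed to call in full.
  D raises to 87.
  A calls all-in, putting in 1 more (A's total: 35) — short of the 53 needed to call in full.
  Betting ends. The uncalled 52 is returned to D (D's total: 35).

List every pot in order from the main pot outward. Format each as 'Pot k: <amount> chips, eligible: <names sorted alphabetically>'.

Contributions (after 52 returned to D): A=35, B=29, C=17, D=35
Pot levels (distinct totals of non-folded players): 17, 29, 35
Layer 1-17: 17 each from A, B, C, D = 17*4 = 68 chips; eligible A, B, C, D
Layer 18-29: 12 each from A, B, D = 12*3 = 36 chips; eligible A, B, D
Layer 30-35: 6 each from A, D = 6*2 = 12 chips; eligible A, D

Pot 1: 68 chips, eligible: A, B, C, D
Pot 2: 36 chips, eligible: A, B, D
Pot 3: 12 chips, eligible: A, D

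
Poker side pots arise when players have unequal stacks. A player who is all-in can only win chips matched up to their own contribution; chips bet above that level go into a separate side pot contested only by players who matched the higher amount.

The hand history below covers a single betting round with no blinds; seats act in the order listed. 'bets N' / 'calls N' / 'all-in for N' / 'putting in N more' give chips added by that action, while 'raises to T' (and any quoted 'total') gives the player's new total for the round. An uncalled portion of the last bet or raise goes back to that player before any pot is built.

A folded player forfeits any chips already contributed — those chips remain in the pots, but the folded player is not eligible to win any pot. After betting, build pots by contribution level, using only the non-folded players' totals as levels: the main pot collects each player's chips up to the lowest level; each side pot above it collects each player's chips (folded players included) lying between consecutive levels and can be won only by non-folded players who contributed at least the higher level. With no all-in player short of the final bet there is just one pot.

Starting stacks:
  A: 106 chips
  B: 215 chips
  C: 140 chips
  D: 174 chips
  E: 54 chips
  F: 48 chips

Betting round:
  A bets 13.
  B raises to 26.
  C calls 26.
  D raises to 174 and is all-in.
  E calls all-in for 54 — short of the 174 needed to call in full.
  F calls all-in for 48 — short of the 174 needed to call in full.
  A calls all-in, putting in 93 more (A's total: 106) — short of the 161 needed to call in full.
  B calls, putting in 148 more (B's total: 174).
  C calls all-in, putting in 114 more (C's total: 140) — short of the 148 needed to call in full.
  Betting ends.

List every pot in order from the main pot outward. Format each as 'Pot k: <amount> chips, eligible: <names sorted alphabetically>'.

Pot 1: 288 chips, eligible: A, B, C, D, E, F
Pot 2: 30 chips, eligible: A, B, C, D, E
Pot 3: 208 chips, eligible: A, B, C, D
Pot 4: 102 chips, eligible: B, C, D
Pot 5: 68 chips, eligible: B, D

Derivation:
Contributions: A=106, B=174, C=140, D=174, E=54, F=48
Pot levels (distinct totals of non-folded players): 48, 54, 106, 140, 174
Layer 1-48: 48 each from A, B, C, D, E, F = 48*6 = 288 chips; eligible A, B, C, D, E, F
Layer 49-54: 6 each from A, B, C, D, E = 6*5 = 30 chips; eligible A, B, C, D, E
Layer 55-106: 52 each from A, B, C, D = 52*4 = 208 chips; eligible A, B, C, D
Layer 107-140: 34 each from B, C, D = 34*3 = 102 chips; eligible B, C, D
Layer 141-174: 34 each from B, D = 34*2 = 68 chips; eligible B, D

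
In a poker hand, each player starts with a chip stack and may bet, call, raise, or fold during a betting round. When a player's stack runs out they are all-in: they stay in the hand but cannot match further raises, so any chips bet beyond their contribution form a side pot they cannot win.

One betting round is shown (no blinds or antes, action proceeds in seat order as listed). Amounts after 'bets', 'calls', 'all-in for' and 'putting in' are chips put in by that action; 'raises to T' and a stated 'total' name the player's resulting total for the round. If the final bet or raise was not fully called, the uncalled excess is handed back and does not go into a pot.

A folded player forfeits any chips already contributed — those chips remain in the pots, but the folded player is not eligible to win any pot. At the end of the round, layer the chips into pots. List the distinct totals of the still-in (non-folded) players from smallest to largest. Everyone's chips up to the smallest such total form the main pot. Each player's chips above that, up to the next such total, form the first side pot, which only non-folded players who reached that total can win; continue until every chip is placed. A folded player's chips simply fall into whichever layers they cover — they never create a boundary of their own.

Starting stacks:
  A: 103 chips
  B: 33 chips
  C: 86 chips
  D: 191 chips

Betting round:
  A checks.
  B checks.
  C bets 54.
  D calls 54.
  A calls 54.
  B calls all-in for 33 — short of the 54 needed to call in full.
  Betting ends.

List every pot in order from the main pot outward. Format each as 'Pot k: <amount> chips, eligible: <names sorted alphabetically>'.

Contributions: A=54, B=33, C=54, D=54
Pot levels (distinct totals of non-folded players): 33, 54
Layer 1-33: 33 each from A, B, C, D = 33*4 = 132 chips; eligible A, B, C, D
Layer 34-54: 21 each from A, C, D = 21*3 = 63 chips; eligible A, C, D

Pot 1: 132 chips, eligible: A, B, C, D
Pot 2: 63 chips, eligible: A, C, D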